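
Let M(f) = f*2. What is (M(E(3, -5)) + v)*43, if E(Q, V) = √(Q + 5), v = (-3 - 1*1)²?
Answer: 688 + 172*√2 ≈ 931.25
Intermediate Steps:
v = 16 (v = (-3 - 1)² = (-4)² = 16)
E(Q, V) = √(5 + Q)
M(f) = 2*f
(M(E(3, -5)) + v)*43 = (2*√(5 + 3) + 16)*43 = (2*√8 + 16)*43 = (2*(2*√2) + 16)*43 = (4*√2 + 16)*43 = (16 + 4*√2)*43 = 688 + 172*√2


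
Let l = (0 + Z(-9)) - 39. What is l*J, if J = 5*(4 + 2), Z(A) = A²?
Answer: 1260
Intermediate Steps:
J = 30 (J = 5*6 = 30)
l = 42 (l = (0 + (-9)²) - 39 = (0 + 81) - 39 = 81 - 39 = 42)
l*J = 42*30 = 1260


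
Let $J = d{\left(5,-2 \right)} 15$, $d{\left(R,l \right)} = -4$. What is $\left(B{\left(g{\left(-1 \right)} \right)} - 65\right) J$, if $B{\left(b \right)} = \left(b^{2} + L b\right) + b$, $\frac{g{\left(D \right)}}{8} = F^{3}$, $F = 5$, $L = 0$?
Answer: $-60056100$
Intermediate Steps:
$g{\left(D \right)} = 1000$ ($g{\left(D \right)} = 8 \cdot 5^{3} = 8 \cdot 125 = 1000$)
$J = -60$ ($J = \left(-4\right) 15 = -60$)
$B{\left(b \right)} = b + b^{2}$ ($B{\left(b \right)} = \left(b^{2} + 0 b\right) + b = \left(b^{2} + 0\right) + b = b^{2} + b = b + b^{2}$)
$\left(B{\left(g{\left(-1 \right)} \right)} - 65\right) J = \left(1000 \left(1 + 1000\right) - 65\right) \left(-60\right) = \left(1000 \cdot 1001 - 65\right) \left(-60\right) = \left(1001000 - 65\right) \left(-60\right) = 1000935 \left(-60\right) = -60056100$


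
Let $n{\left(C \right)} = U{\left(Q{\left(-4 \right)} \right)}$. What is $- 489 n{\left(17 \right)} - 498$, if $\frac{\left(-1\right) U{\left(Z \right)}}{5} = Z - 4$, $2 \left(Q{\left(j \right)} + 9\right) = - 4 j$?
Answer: $-12723$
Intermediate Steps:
$Q{\left(j \right)} = -9 - 2 j$ ($Q{\left(j \right)} = -9 + \frac{\left(-4\right) j}{2} = -9 - 2 j$)
$U{\left(Z \right)} = 20 - 5 Z$ ($U{\left(Z \right)} = - 5 \left(Z - 4\right) = - 5 \left(-4 + Z\right) = 20 - 5 Z$)
$n{\left(C \right)} = 25$ ($n{\left(C \right)} = 20 - 5 \left(-9 - -8\right) = 20 - 5 \left(-9 + 8\right) = 20 - -5 = 20 + 5 = 25$)
$- 489 n{\left(17 \right)} - 498 = \left(-489\right) 25 - 498 = -12225 - 498 = -12723$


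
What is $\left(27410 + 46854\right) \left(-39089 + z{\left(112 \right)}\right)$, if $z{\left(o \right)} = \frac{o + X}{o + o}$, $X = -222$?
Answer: $- \frac{40641187509}{14} \approx -2.9029 \cdot 10^{9}$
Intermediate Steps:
$z{\left(o \right)} = \frac{-222 + o}{2 o}$ ($z{\left(o \right)} = \frac{o - 222}{o + o} = \frac{-222 + o}{2 o}$)
$\left(27410 + 46854\right) \left(-39089 + z{\left(112 \right)}\right) = \left(27410 + 46854\right) \left(-39089 + \frac{-222 + 112}{2 \cdot 112}\right) = 74264 \left(-39089 + \frac{1}{2} \cdot \frac{1}{112} \left(-110\right)\right) = 74264 \left(-39089 - \frac{55}{112}\right) = 74264 \left(- \frac{4378023}{112}\right) = - \frac{40641187509}{14}$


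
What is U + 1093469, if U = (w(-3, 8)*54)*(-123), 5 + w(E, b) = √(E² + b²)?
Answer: 1126679 - 6642*√73 ≈ 1.0699e+6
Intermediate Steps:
w(E, b) = -5 + √(E² + b²)
U = 33210 - 6642*√73 (U = ((-5 + √((-3)² + 8²))*54)*(-123) = ((-5 + √(9 + 64))*54)*(-123) = ((-5 + √73)*54)*(-123) = (-270 + 54*√73)*(-123) = 33210 - 6642*√73 ≈ -23539.)
U + 1093469 = (33210 - 6642*√73) + 1093469 = 1126679 - 6642*√73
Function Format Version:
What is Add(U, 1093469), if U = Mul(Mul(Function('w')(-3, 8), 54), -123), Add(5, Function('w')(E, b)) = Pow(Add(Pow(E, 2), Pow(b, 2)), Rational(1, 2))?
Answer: Add(1126679, Mul(-6642, Pow(73, Rational(1, 2)))) ≈ 1.0699e+6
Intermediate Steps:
Function('w')(E, b) = Add(-5, Pow(Add(Pow(E, 2), Pow(b, 2)), Rational(1, 2)))
U = Add(33210, Mul(-6642, Pow(73, Rational(1, 2)))) (U = Mul(Mul(Add(-5, Pow(Add(Pow(-3, 2), Pow(8, 2)), Rational(1, 2))), 54), -123) = Mul(Mul(Add(-5, Pow(Add(9, 64), Rational(1, 2))), 54), -123) = Mul(Mul(Add(-5, Pow(73, Rational(1, 2))), 54), -123) = Mul(Add(-270, Mul(54, Pow(73, Rational(1, 2)))), -123) = Add(33210, Mul(-6642, Pow(73, Rational(1, 2)))) ≈ -23539.)
Add(U, 1093469) = Add(Add(33210, Mul(-6642, Pow(73, Rational(1, 2)))), 1093469) = Add(1126679, Mul(-6642, Pow(73, Rational(1, 2))))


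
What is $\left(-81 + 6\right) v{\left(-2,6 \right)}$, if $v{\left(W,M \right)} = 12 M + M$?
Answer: $-5850$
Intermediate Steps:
$v{\left(W,M \right)} = 13 M$
$\left(-81 + 6\right) v{\left(-2,6 \right)} = \left(-81 + 6\right) 13 \cdot 6 = \left(-75\right) 78 = -5850$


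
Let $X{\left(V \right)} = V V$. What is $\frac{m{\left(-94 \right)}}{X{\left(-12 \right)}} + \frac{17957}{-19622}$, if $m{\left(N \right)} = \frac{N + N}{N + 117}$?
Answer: $- \frac{7895315}{8123508} \approx -0.97191$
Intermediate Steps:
$X{\left(V \right)} = V^{2}$
$m{\left(N \right)} = \frac{2 N}{117 + N}$
$\frac{m{\left(-94 \right)}}{X{\left(-12 \right)}} + \frac{17957}{-19622} = \frac{2 \left(-94\right) \frac{1}{117 - 94}}{\left(-12\right)^{2}} + \frac{17957}{-19622} = \frac{2 \left(-94\right) \frac{1}{23}}{144} + 17957 \left(- \frac{1}{19622}\right) = 2 \left(-94\right) \frac{1}{23} \cdot \frac{1}{144} - \frac{17957}{19622} = \left(- \frac{188}{23}\right) \frac{1}{144} - \frac{17957}{19622} = - \frac{47}{828} - \frac{17957}{19622} = - \frac{7895315}{8123508}$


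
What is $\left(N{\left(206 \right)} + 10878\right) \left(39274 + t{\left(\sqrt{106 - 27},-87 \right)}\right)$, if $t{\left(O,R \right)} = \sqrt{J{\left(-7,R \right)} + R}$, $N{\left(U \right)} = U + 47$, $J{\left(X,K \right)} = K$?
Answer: $437158894 + 11131 i \sqrt{174} \approx 4.3716 \cdot 10^{8} + 1.4683 \cdot 10^{5} i$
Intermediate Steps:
$N{\left(U \right)} = 47 + U$
$t{\left(O,R \right)} = \sqrt{2} \sqrt{R}$ ($t{\left(O,R \right)} = \sqrt{R + R} = \sqrt{2 R} = \sqrt{2} \sqrt{R}$)
$\left(N{\left(206 \right)} + 10878\right) \left(39274 + t{\left(\sqrt{106 - 27},-87 \right)}\right) = \left(\left(47 + 206\right) + 10878\right) \left(39274 + \sqrt{2} \sqrt{-87}\right) = \left(253 + 10878\right) \left(39274 + \sqrt{2} i \sqrt{87}\right) = 11131 \left(39274 + i \sqrt{174}\right) = 437158894 + 11131 i \sqrt{174}$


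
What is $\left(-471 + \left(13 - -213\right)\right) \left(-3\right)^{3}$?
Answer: $6615$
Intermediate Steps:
$\left(-471 + \left(13 - -213\right)\right) \left(-3\right)^{3} = \left(-471 + \left(13 + 213\right)\right) \left(-27\right) = \left(-471 + 226\right) \left(-27\right) = \left(-245\right) \left(-27\right) = 6615$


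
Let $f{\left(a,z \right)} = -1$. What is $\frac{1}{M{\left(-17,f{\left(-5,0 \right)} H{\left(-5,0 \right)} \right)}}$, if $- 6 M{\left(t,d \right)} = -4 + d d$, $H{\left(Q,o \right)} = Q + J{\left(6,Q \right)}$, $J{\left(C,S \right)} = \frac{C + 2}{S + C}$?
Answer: $- \frac{6}{5} \approx -1.2$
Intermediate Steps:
$J{\left(C,S \right)} = \frac{2 + C}{C + S}$
$H{\left(Q,o \right)} = Q + \frac{8}{6 + Q}$ ($H{\left(Q,o \right)} = Q + \frac{2 + 6}{6 + Q} = Q + \frac{1}{6 + Q} 8 = Q + \frac{8}{6 + Q}$)
$M{\left(t,d \right)} = \frac{2}{3} - \frac{d^{2}}{6}$ ($M{\left(t,d \right)} = - \frac{-4 + d d}{6} = - \frac{-4 + d^{2}}{6} = \frac{2}{3} - \frac{d^{2}}{6}$)
$\frac{1}{M{\left(-17,f{\left(-5,0 \right)} H{\left(-5,0 \right)} \right)}} = \frac{1}{\frac{2}{3} - \frac{\left(- \frac{8 - 5 \left(6 - 5\right)}{6 - 5}\right)^{2}}{6}} = \frac{1}{\frac{2}{3} - \frac{\left(- \frac{8 - 5}{1}\right)^{2}}{6}} = \frac{1}{\frac{2}{3} - \frac{\left(- 1 \left(8 - 5\right)\right)^{2}}{6}} = \frac{1}{\frac{2}{3} - \frac{\left(- 1 \cdot 3\right)^{2}}{6}} = \frac{1}{\frac{2}{3} - \frac{\left(\left(-1\right) 3\right)^{2}}{6}} = \frac{1}{\frac{2}{3} - \frac{\left(-3\right)^{2}}{6}} = \frac{1}{\frac{2}{3} - \frac{3}{2}} = \frac{1}{- \frac{5}{6}} = - \frac{6}{5}$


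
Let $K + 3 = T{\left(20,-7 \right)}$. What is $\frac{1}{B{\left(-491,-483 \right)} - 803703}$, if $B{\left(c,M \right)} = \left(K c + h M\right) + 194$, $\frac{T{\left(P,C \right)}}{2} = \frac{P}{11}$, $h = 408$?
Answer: $- \frac{11}{11009740} \approx -9.9911 \cdot 10^{-7}$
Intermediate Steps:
$T{\left(P,C \right)} = \frac{2 P}{11}$ ($T{\left(P,C \right)} = 2 \frac{P}{11} = \frac{2 P}{11}$)
$K = \frac{7}{11}$ ($K = -3 + \frac{2}{11} \cdot 20 = -3 + \frac{40}{11} = \frac{7}{11} \approx 0.63636$)
$B{\left(c,M \right)} = 194 + 408 M + \frac{7 c}{11}$ ($B{\left(c,M \right)} = \left(\frac{7 c}{11} + 408 M\right) + 194 = \left(408 M + \frac{7 c}{11}\right) + 194 = 194 + 408 M + \frac{7 c}{11}$)
$\frac{1}{B{\left(-491,-483 \right)} - 803703} = \frac{1}{\left(194 + 408 \left(-483\right) + \frac{7}{11} \left(-491\right)\right) - 803703} = \frac{1}{\left(194 - 197064 - \frac{3437}{11}\right) - 803703} = \frac{1}{- \frac{2169007}{11} - 803703} = \frac{1}{- \frac{11009740}{11}} = - \frac{11}{11009740}$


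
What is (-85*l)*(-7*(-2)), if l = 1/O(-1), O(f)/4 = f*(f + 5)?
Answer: 595/8 ≈ 74.375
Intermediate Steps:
O(f) = 4*f*(5 + f) (O(f) = 4*(f*(f + 5)) = 4*(f*(5 + f)) = 4*f*(5 + f))
l = -1/16 (l = 1/(4*(-1)*(5 - 1)) = 1/(4*(-1)*4) = 1/(-16) = -1/16 ≈ -0.062500)
(-85*l)*(-7*(-2)) = (-85*(-1/16))*(-7*(-2)) = (85/16)*14 = 595/8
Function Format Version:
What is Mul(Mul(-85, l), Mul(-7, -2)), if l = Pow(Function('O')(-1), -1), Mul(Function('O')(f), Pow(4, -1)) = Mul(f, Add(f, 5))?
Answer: Rational(595, 8) ≈ 74.375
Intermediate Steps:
Function('O')(f) = Mul(4, f, Add(5, f)) (Function('O')(f) = Mul(4, Mul(f, Add(f, 5))) = Mul(4, Mul(f, Add(5, f))) = Mul(4, f, Add(5, f)))
l = Rational(-1, 16) (l = Pow(Mul(4, -1, Add(5, -1)), -1) = Pow(Mul(4, -1, 4), -1) = Pow(-16, -1) = Rational(-1, 16) ≈ -0.062500)
Mul(Mul(-85, l), Mul(-7, -2)) = Mul(Mul(-85, Rational(-1, 16)), Mul(-7, -2)) = Mul(Rational(85, 16), 14) = Rational(595, 8)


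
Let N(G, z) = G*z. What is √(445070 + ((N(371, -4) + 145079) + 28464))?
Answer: √617129 ≈ 785.58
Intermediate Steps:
√(445070 + ((N(371, -4) + 145079) + 28464)) = √(445070 + ((371*(-4) + 145079) + 28464)) = √(445070 + ((-1484 + 145079) + 28464)) = √(445070 + (143595 + 28464)) = √(445070 + 172059) = √617129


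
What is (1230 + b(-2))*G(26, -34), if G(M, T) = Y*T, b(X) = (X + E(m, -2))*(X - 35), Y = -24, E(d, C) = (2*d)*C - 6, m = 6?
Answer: 1969824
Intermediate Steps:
E(d, C) = -6 + 2*C*d (E(d, C) = 2*C*d - 6 = -6 + 2*C*d)
b(X) = (-35 + X)*(-30 + X) (b(X) = (X + (-6 + 2*(-2)*6))*(X - 35) = (X + (-6 - 24))*(-35 + X) = (X - 30)*(-35 + X) = (-30 + X)*(-35 + X) = (-35 + X)*(-30 + X))
G(M, T) = -24*T
(1230 + b(-2))*G(26, -34) = (1230 + (1050 + (-2)² - 65*(-2)))*(-24*(-34)) = (1230 + (1050 + 4 + 130))*816 = (1230 + 1184)*816 = 2414*816 = 1969824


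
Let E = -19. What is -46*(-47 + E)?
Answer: 3036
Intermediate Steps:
-46*(-47 + E) = -46*(-47 - 19) = -46*(-66) = 3036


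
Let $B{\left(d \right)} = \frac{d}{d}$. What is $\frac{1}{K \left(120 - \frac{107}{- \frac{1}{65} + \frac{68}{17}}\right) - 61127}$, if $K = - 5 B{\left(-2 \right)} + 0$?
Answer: $- \frac{259}{15952518} \approx -1.6236 \cdot 10^{-5}$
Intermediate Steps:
$B{\left(d \right)} = 1$
$K = -5$ ($K = \left(-5\right) 1 + 0 = -5 + 0 = -5$)
$\frac{1}{K \left(120 - \frac{107}{- \frac{1}{65} + \frac{68}{17}}\right) - 61127} = \frac{1}{- 5 \left(120 - \frac{107}{- \frac{1}{65} + \frac{68}{17}}\right) - 61127} = \frac{1}{- 5 \left(120 - \frac{107}{\left(-1\right) \frac{1}{65} + 68 \cdot \frac{1}{17}}\right) - 61127} = \frac{1}{- 5 \left(120 - \frac{107}{- \frac{1}{65} + 4}\right) - 61127} = \frac{1}{- 5 \left(120 - \frac{107}{\frac{259}{65}}\right) - 61127} = \frac{1}{- 5 \left(120 - \frac{6955}{259}\right) - 61127} = \frac{1}{\left(-5\right) \frac{24125}{259} - 61127} = \frac{1}{- \frac{120625}{259} - 61127} = \frac{1}{- \frac{15952518}{259}} = - \frac{259}{15952518}$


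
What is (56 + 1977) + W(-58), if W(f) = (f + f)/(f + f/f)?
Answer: 115997/57 ≈ 2035.0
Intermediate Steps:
W(f) = 2*f/(1 + f) (W(f) = (2*f)/(f + 1) = (2*f)/(1 + f) = 2*f/(1 + f))
(56 + 1977) + W(-58) = (56 + 1977) + 2*(-58)/(1 - 58) = 2033 + 2*(-58)/(-57) = 2033 + 2*(-58)*(-1/57) = 2033 + 116/57 = 115997/57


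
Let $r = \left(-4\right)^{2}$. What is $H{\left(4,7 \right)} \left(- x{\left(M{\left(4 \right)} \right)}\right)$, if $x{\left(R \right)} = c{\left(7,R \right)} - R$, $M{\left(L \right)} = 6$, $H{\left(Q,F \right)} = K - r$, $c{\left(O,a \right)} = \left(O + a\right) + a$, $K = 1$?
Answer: $195$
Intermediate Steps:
$r = 16$
$c{\left(O,a \right)} = O + 2 a$
$H{\left(Q,F \right)} = -15$ ($H{\left(Q,F \right)} = 1 - 16 = -15$)
$x{\left(R \right)} = 7 + R$ ($x{\left(R \right)} = \left(7 + 2 R\right) - R = 7 + R$)
$H{\left(4,7 \right)} \left(- x{\left(M{\left(4 \right)} \right)}\right) = - 15 \left(- (7 + 6)\right) = - 15 \left(\left(-1\right) 13\right) = \left(-15\right) \left(-13\right) = 195$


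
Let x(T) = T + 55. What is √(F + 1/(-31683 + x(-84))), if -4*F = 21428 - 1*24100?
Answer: 3*√4665102770/7928 ≈ 25.846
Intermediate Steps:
x(T) = 55 + T
F = 668 (F = -(21428 - 1*24100)/4 = -(21428 - 24100)/4 = -¼*(-2672) = 668)
√(F + 1/(-31683 + x(-84))) = √(668 + 1/(-31683 + (55 - 84))) = √(668 + 1/(-31683 - 29)) = √(668 + 1/(-31712)) = √(668 - 1/31712) = √(21183615/31712) = 3*√4665102770/7928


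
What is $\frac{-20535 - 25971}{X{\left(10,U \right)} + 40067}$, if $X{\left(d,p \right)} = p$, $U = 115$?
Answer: $- \frac{7751}{6697} \approx -1.1574$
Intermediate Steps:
$\frac{-20535 - 25971}{X{\left(10,U \right)} + 40067} = \frac{-20535 - 25971}{115 + 40067} = - \frac{46506}{40182} = \left(-46506\right) \frac{1}{40182} = - \frac{7751}{6697}$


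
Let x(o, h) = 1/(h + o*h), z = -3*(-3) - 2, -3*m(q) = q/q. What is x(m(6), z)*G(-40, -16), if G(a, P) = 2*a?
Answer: -120/7 ≈ -17.143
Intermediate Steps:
m(q) = -⅓ (m(q) = -q/(3*q) = -⅓*1 = -⅓)
z = 7 (z = 9 - 2 = 7)
x(o, h) = 1/(h + h*o)
x(m(6), z)*G(-40, -16) = (1/(7*(1 - ⅓)))*(2*(-40)) = (1/(7*(⅔)))*(-80) = ((⅐)*(3/2))*(-80) = (3/14)*(-80) = -120/7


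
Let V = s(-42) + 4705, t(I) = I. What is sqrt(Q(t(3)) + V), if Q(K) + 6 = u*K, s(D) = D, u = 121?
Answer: 2*sqrt(1255) ≈ 70.852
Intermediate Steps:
V = 4663 (V = -42 + 4705 = 4663)
Q(K) = -6 + 121*K
sqrt(Q(t(3)) + V) = sqrt((-6 + 121*3) + 4663) = sqrt((-6 + 363) + 4663) = sqrt(357 + 4663) = sqrt(5020) = 2*sqrt(1255)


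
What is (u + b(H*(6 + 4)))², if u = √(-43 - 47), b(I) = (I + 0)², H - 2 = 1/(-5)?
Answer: 104886 + 1944*I*√10 ≈ 1.0489e+5 + 6147.5*I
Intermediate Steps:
H = 9/5 (H = 2 + 1/(-5) = 2 - ⅕ = 9/5 ≈ 1.8000)
b(I) = I²
u = 3*I*√10 (u = √(-90) = 3*I*√10 ≈ 9.4868*I)
(u + b(H*(6 + 4)))² = (3*I*√10 + (9*(6 + 4)/5)²)² = (3*I*√10 + ((9/5)*10)²)² = (3*I*√10 + 18²)² = (3*I*√10 + 324)² = (324 + 3*I*√10)²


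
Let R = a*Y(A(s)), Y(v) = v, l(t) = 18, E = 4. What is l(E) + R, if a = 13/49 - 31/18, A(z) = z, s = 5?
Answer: 9451/882 ≈ 10.715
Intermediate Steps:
a = -1285/882 (a = 13*(1/49) - 31*1/18 = 13/49 - 31/18 = -1285/882 ≈ -1.4569)
R = -6425/882 (R = -1285/882*5 = -6425/882 ≈ -7.2846)
l(E) + R = 18 - 6425/882 = 9451/882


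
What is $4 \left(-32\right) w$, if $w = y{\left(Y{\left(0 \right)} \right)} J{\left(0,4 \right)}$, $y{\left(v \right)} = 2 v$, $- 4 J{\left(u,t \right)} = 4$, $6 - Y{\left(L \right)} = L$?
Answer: $1536$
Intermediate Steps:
$Y{\left(L \right)} = 6 - L$
$J{\left(u,t \right)} = -1$ ($J{\left(u,t \right)} = \left(- \frac{1}{4}\right) 4 = -1$)
$w = -12$ ($w = 2 \left(6 - 0\right) \left(-1\right) = 2 \left(6 + 0\right) \left(-1\right) = 2 \cdot 6 \left(-1\right) = 12 \left(-1\right) = -12$)
$4 \left(-32\right) w = 4 \left(-32\right) \left(-12\right) = \left(-128\right) \left(-12\right) = 1536$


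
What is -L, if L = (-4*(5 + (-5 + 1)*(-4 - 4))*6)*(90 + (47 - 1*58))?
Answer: 70152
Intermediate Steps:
L = -70152 (L = (-4*(5 - 4*(-8))*6)*(90 + (47 - 58)) = (-4*(5 + 32)*6)*(90 - 11) = (-4*37*6)*79 = -148*6*79 = -888*79 = -70152)
-L = -1*(-70152) = 70152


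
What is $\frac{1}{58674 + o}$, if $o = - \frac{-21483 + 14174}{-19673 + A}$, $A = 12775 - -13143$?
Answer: $\frac{6245}{366426439} \approx 1.7043 \cdot 10^{-5}$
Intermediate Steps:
$A = 25918$ ($A = 12775 + 13143 = 25918$)
$o = \frac{7309}{6245}$ ($o = - \frac{-21483 + 14174}{-19673 + 25918} = - \frac{-7309}{6245} = \left(-1\right) \left(- \frac{7309}{6245}\right) = \frac{7309}{6245} \approx 1.1704$)
$\frac{1}{58674 + o} = \frac{1}{58674 + \frac{7309}{6245}} = \frac{1}{\frac{366426439}{6245}} = \frac{6245}{366426439}$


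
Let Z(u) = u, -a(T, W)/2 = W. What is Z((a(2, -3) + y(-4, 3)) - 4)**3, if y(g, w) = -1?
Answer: 1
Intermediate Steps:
a(T, W) = -2*W
Z((a(2, -3) + y(-4, 3)) - 4)**3 = ((-2*(-3) - 1) - 4)**3 = ((6 - 1) - 4)**3 = (5 - 4)**3 = 1**3 = 1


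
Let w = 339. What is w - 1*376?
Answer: -37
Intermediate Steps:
w - 1*376 = 339 - 1*376 = 339 - 376 = -37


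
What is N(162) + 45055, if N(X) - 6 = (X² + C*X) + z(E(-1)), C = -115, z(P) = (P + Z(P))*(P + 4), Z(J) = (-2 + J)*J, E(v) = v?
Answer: 52681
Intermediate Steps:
Z(J) = J*(-2 + J)
z(P) = (4 + P)*(P + P*(-2 + P)) (z(P) = (P + P*(-2 + P))*(P + 4) = (P + P*(-2 + P))*(4 + P) = (4 + P)*(P + P*(-2 + P)))
N(X) = 12 + X² - 115*X (N(X) = 6 + ((X² - 115*X) - (-4 + (-1)² + 3*(-1))) = 6 + ((X² - 115*X) - (-4 + 1 - 3)) = 6 + ((X² - 115*X) - 1*(-6)) = 6 + ((X² - 115*X) + 6) = 6 + (6 + X² - 115*X) = 12 + X² - 115*X)
N(162) + 45055 = (12 + 162² - 115*162) + 45055 = (12 + 26244 - 18630) + 45055 = 7626 + 45055 = 52681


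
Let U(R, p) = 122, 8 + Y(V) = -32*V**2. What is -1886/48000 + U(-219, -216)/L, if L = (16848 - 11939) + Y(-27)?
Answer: -20304661/442248000 ≈ -0.045912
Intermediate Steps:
Y(V) = -8 - 32*V**2
L = -18427 (L = (16848 - 11939) + (-8 - 32*(-27)**2) = 4909 + (-8 - 32*729) = 4909 + (-8 - 23328) = 4909 - 23336 = -18427)
-1886/48000 + U(-219, -216)/L = -1886/48000 + 122/(-18427) = -1886*1/48000 + 122*(-1/18427) = -943/24000 - 122/18427 = -20304661/442248000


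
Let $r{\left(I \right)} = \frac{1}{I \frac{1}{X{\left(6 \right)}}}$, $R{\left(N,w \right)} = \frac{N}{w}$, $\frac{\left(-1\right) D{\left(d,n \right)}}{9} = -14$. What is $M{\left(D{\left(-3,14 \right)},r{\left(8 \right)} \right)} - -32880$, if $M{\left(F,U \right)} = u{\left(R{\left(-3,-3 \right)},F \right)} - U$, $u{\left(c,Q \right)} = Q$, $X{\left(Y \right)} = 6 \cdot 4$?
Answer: $33003$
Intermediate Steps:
$D{\left(d,n \right)} = 126$ ($D{\left(d,n \right)} = \left(-9\right) \left(-14\right) = 126$)
$X{\left(Y \right)} = 24$
$r{\left(I \right)} = \frac{24}{I}$ ($r{\left(I \right)} = \frac{1}{I \frac{1}{24}} = \frac{1}{\frac{1}{24} I} = \frac{24}{I}$)
$M{\left(F,U \right)} = F - U$
$M{\left(D{\left(-3,14 \right)},r{\left(8 \right)} \right)} - -32880 = \left(126 - \frac{24}{8}\right) - -32880 = \left(126 - 24 \cdot \frac{1}{8}\right) + 32880 = \left(126 - 3\right) + 32880 = 123 + 32880 = 33003$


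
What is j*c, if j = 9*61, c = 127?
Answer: 69723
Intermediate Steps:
j = 549
j*c = 549*127 = 69723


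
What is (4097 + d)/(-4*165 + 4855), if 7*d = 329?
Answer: 4144/4195 ≈ 0.98784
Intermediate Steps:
d = 47 (d = (⅐)*329 = 47)
(4097 + d)/(-4*165 + 4855) = (4097 + 47)/(-4*165 + 4855) = 4144/(-660 + 4855) = 4144/4195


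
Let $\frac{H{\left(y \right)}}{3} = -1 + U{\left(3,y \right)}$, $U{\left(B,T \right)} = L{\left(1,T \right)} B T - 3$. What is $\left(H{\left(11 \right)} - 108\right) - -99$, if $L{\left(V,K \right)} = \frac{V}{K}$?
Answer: $-12$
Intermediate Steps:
$U{\left(B,T \right)} = -3 + B$ ($U{\left(B,T \right)} = 1 \frac{1}{T} B T - 3 = \frac{B}{T} T - 3 = B - 3 = -3 + B$)
$H{\left(y \right)} = -3$ ($H{\left(y \right)} = 3 \left(-1 + \left(-3 + 3\right)\right) = 3 \left(-1 + 0\right) = 3 \left(-1\right) = -3$)
$\left(H{\left(11 \right)} - 108\right) - -99 = \left(-3 - 108\right) - -99 = \left(-3 - 108\right) + 99 = -111 + 99 = -12$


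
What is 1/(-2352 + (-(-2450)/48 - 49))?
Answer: -24/56399 ≈ -0.00042554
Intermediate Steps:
1/(-2352 + (-(-2450)/48 - 49)) = 1/(-2352 + (-49*(-25/24) - 49)) = 1/(-2352 + (1225/24 - 49)) = 1/(-2352 + 49/24) = 1/(-56399/24) = -24/56399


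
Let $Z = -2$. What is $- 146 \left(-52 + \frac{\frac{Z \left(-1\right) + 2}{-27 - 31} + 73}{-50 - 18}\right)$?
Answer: $\frac{7640107}{986} \approx 7748.6$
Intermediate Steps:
$- 146 \left(-52 + \frac{\frac{Z \left(-1\right) + 2}{-27 - 31} + 73}{-50 - 18}\right) = - 146 \left(-52 + \frac{\frac{\left(-2\right) \left(-1\right) + 2}{-27 - 31} + 73}{-50 - 18}\right) = - 146 \left(-52 + \frac{\frac{2 + 2}{-58} + 73}{-68}\right) = - 146 \left(-52 + \left(4 \left(- \frac{1}{58}\right) + 73\right) \left(- \frac{1}{68}\right)\right) = - 146 \left(-52 + \left(- \frac{2}{29} + 73\right) \left(- \frac{1}{68}\right)\right) = - 146 \left(-52 + \frac{2115}{29} \left(- \frac{1}{68}\right)\right) = - 146 \left(-52 - \frac{2115}{1972}\right) = \left(-146\right) \left(- \frac{104659}{1972}\right) = \frac{7640107}{986}$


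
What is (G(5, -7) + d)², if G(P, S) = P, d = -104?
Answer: 9801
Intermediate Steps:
(G(5, -7) + d)² = (5 - 104)² = (-99)² = 9801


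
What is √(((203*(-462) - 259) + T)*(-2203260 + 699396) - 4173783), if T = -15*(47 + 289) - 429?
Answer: √149651348313 ≈ 3.8685e+5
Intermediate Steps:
T = -5469 (T = -15*336 - 429 = -5040 - 429 = -5469)
√(((203*(-462) - 259) + T)*(-2203260 + 699396) - 4173783) = √(((203*(-462) - 259) - 5469)*(-2203260 + 699396) - 4173783) = √(((-93786 - 259) - 5469)*(-1503864) - 4173783) = √((-94045 - 5469)*(-1503864) - 4173783) = √(-99514*(-1503864) - 4173783) = √(149655522096 - 4173783) = √149651348313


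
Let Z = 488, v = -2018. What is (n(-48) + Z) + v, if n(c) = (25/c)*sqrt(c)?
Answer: -1530 - 25*I*sqrt(3)/12 ≈ -1530.0 - 3.6084*I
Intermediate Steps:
n(c) = 25/sqrt(c)
(n(-48) + Z) + v = (25/sqrt(-48) + 488) - 2018 = (25*(-I*sqrt(3)/12) + 488) - 2018 = (-25*I*sqrt(3)/12 + 488) - 2018 = (488 - 25*I*sqrt(3)/12) - 2018 = -1530 - 25*I*sqrt(3)/12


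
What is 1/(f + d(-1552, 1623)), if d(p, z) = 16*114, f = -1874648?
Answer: -1/1872824 ≈ -5.3395e-7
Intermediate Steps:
d(p, z) = 1824
1/(f + d(-1552, 1623)) = 1/(-1874648 + 1824) = 1/(-1872824) = -1/1872824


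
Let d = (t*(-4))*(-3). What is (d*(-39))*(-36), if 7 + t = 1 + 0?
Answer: -101088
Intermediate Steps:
t = -6 (t = -7 + (1 + 0) = -7 + 1 = -6)
d = -72 (d = -6*(-4)*(-3) = 24*(-3) = -72)
(d*(-39))*(-36) = -72*(-39)*(-36) = 2808*(-36) = -101088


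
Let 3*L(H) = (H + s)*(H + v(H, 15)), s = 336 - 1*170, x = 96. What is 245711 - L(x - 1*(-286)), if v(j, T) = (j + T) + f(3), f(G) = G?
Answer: 308597/3 ≈ 1.0287e+5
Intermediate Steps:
v(j, T) = 3 + T + j (v(j, T) = (j + T) + 3 = (T + j) + 3 = 3 + T + j)
s = 166 (s = 336 - 170 = 166)
L(H) = (18 + 2*H)*(166 + H)/3 (L(H) = ((H + 166)*(H + (3 + 15 + H)))/3 = ((166 + H)*(H + (18 + H)))/3 = ((166 + H)*(18 + 2*H))/3 = ((18 + 2*H)*(166 + H))/3 = (18 + 2*H)*(166 + H)/3)
245711 - L(x - 1*(-286)) = 245711 - (996 + 2*(96 - 1*(-286))**2/3 + 350*(96 - 1*(-286))/3) = 245711 - (996 + 2*(96 + 286)**2/3 + 350*(96 + 286)/3) = 245711 - (996 + (2/3)*382**2 + (350/3)*382) = 245711 - (996 + (2/3)*145924 + 133700/3) = 245711 - (996 + 291848/3 + 133700/3) = 245711 - 1*428536/3 = 245711 - 428536/3 = 308597/3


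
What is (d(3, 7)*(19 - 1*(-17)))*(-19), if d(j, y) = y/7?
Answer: -684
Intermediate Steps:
d(j, y) = y/7 (d(j, y) = y*(⅐) = y/7)
(d(3, 7)*(19 - 1*(-17)))*(-19) = (((⅐)*7)*(19 - 1*(-17)))*(-19) = (1*(19 + 17))*(-19) = (1*36)*(-19) = 36*(-19) = -684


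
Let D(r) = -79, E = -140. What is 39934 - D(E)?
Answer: 40013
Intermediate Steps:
39934 - D(E) = 39934 - 1*(-79) = 39934 + 79 = 40013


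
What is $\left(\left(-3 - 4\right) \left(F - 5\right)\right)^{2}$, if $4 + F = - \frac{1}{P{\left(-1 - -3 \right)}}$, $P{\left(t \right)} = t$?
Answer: $\frac{17689}{4} \approx 4422.3$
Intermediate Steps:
$F = - \frac{9}{2}$ ($F = -4 - \frac{1}{-1 - -3} = -4 - \frac{1}{-1 + 3} = -4 - \frac{1}{2} = - \frac{9}{2} \approx -4.5$)
$\left(\left(-3 - 4\right) \left(F - 5\right)\right)^{2} = \left(\left(-3 - 4\right) \left(- \frac{9}{2} - 5\right)\right)^{2} = \left(\left(-3 - 4\right) \left(- \frac{19}{2}\right)\right)^{2} = \left(\left(-7\right) \left(- \frac{19}{2}\right)\right)^{2} = \left(\frac{133}{2}\right)^{2} = \frac{17689}{4}$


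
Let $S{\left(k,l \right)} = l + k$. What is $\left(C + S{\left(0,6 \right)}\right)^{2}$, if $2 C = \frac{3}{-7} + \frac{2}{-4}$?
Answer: $\frac{24025}{784} \approx 30.644$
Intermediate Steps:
$C = - \frac{13}{28}$ ($C = \frac{\frac{3}{-7} + \frac{2}{-4}}{2} = \frac{3 \left(- \frac{1}{7}\right) + 2 \left(- \frac{1}{4}\right)}{2} = \frac{- \frac{3}{7} - \frac{1}{2}}{2} = \frac{1}{2} \left(- \frac{13}{14}\right) = - \frac{13}{28} \approx -0.46429$)
$S{\left(k,l \right)} = k + l$
$\left(C + S{\left(0,6 \right)}\right)^{2} = \left(- \frac{13}{28} + \left(0 + 6\right)\right)^{2} = \left(- \frac{13}{28} + 6\right)^{2} = \left(\frac{155}{28}\right)^{2} = \frac{24025}{784}$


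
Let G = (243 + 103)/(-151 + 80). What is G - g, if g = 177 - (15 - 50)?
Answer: -15398/71 ≈ -216.87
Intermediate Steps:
G = -346/71 (G = 346/(-71) = 346*(-1/71) = -346/71 ≈ -4.8732)
g = 212 (g = 177 - 1*(-35) = 177 + 35 = 212)
G - g = -346/71 - 1*212 = -346/71 - 212 = -15398/71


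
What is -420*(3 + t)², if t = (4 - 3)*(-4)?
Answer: -420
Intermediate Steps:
t = -4 (t = 1*(-4) = -4)
-420*(3 + t)² = -420*(3 - 4)² = -420*(-1)² = -420*1 = -420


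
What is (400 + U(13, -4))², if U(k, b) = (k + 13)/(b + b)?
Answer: 2518569/16 ≈ 1.5741e+5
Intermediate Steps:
U(k, b) = (13 + k)/(2*b) (U(k, b) = (13 + k)/((2*b)) = (13 + k)*(1/(2*b)) = (13 + k)/(2*b))
(400 + U(13, -4))² = (400 + (½)*(13 + 13)/(-4))² = (400 + (½)*(-¼)*26)² = (400 - 13/4)² = (1587/4)² = 2518569/16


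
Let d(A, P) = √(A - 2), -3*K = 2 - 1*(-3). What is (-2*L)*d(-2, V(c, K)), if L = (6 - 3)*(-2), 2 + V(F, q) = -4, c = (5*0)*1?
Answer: 24*I ≈ 24.0*I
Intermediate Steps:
K = -5/3 (K = -(2 - 1*(-3))/3 = -(2 + 3)/3 = -⅓*5 = -5/3 ≈ -1.6667)
c = 0 (c = 0*1 = 0)
V(F, q) = -6 (V(F, q) = -2 - 4 = -6)
d(A, P) = √(-2 + A)
L = -6 (L = 3*(-2) = -6)
(-2*L)*d(-2, V(c, K)) = (-2*(-6))*√(-2 - 2) = 12*√(-4) = 12*(2*I) = 24*I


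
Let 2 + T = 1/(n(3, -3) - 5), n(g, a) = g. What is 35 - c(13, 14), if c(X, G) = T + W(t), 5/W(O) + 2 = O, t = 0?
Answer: 40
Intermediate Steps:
T = -5/2 (T = -2 + 1/(3 - 5) = -2 + 1/(-2) = -2 - 1/2 = -5/2 ≈ -2.5000)
W(O) = 5/(-2 + O)
c(X, G) = -5 (c(X, G) = -5/2 + 5/(-2 + 0) = -5/2 + 5/(-2) = -5/2 + 5*(-1/2) = -5/2 - 5/2 = -5)
35 - c(13, 14) = 35 - 1*(-5) = 35 + 5 = 40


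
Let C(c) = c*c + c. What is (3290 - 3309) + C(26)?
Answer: 683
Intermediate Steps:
C(c) = c + c² (C(c) = c² + c = c + c²)
(3290 - 3309) + C(26) = (3290 - 3309) + 26*(1 + 26) = -19 + 26*27 = -19 + 702 = 683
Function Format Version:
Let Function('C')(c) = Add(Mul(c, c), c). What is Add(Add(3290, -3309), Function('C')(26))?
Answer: 683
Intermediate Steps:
Function('C')(c) = Add(c, Pow(c, 2)) (Function('C')(c) = Add(Pow(c, 2), c) = Add(c, Pow(c, 2)))
Add(Add(3290, -3309), Function('C')(26)) = Add(Add(3290, -3309), Mul(26, Add(1, 26))) = Add(-19, Mul(26, 27)) = Add(-19, 702) = 683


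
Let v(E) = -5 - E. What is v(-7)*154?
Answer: 308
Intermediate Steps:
v(-7)*154 = (-5 - 1*(-7))*154 = (-5 + 7)*154 = 2*154 = 308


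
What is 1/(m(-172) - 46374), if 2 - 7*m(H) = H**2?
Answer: -1/50600 ≈ -1.9763e-5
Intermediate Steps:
m(H) = 2/7 - H**2/7
1/(m(-172) - 46374) = 1/((2/7 - 1/7*(-172)**2) - 46374) = 1/((2/7 - 1/7*29584) - 46374) = 1/((2/7 - 29584/7) - 46374) = 1/(-4226 - 46374) = 1/(-50600) = -1/50600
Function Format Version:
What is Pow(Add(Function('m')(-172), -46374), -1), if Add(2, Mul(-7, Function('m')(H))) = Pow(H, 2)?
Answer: Rational(-1, 50600) ≈ -1.9763e-5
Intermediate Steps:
Function('m')(H) = Add(Rational(2, 7), Mul(Rational(-1, 7), Pow(H, 2)))
Pow(Add(Function('m')(-172), -46374), -1) = Pow(Add(Add(Rational(2, 7), Mul(Rational(-1, 7), Pow(-172, 2))), -46374), -1) = Pow(Add(Add(Rational(2, 7), Mul(Rational(-1, 7), 29584)), -46374), -1) = Pow(Add(Add(Rational(2, 7), Rational(-29584, 7)), -46374), -1) = Pow(Add(-4226, -46374), -1) = Pow(-50600, -1) = Rational(-1, 50600)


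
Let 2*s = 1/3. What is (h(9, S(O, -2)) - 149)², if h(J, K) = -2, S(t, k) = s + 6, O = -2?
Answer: 22801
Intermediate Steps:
s = ⅙ (s = (½)/3 = (½)*(⅓) = ⅙ ≈ 0.16667)
S(t, k) = 37/6 (S(t, k) = ⅙ + 6 = 37/6)
(h(9, S(O, -2)) - 149)² = (-2 - 149)² = (-151)² = 22801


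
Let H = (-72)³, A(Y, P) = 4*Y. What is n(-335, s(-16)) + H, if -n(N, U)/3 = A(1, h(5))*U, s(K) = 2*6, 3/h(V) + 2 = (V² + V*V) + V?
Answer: -373392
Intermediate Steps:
h(V) = 3/(-2 + V + 2*V²) (h(V) = 3/(-2 + ((V² + V*V) + V)) = 3/(-2 + ((V² + V²) + V)) = 3/(-2 + (2*V² + V)) = 3/(-2 + (V + 2*V²)) = 3/(-2 + V + 2*V²))
s(K) = 12
H = -373248
n(N, U) = -12*U (n(N, U) = -3*4*1*U = -12*U)
n(-335, s(-16)) + H = -12*12 - 373248 = -144 - 373248 = -373392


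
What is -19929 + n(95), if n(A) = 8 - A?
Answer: -20016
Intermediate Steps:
-19929 + n(95) = -19929 + (8 - 1*95) = -19929 + (8 - 95) = -19929 - 87 = -20016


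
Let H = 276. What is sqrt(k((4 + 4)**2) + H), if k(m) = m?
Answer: 2*sqrt(85) ≈ 18.439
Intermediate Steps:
sqrt(k((4 + 4)**2) + H) = sqrt((4 + 4)**2 + 276) = sqrt(8**2 + 276) = sqrt(64 + 276) = sqrt(340) = 2*sqrt(85)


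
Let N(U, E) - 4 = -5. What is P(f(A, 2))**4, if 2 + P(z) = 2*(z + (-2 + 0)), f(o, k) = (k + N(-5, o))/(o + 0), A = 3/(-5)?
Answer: 614656/81 ≈ 7588.3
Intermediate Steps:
N(U, E) = -1 (N(U, E) = 4 - 5 = -1)
A = -3/5 (A = 3*(-1/5) = -3/5 ≈ -0.60000)
f(o, k) = (-1 + k)/o (f(o, k) = (k - 1)/(o + 0) = (-1 + k)/o)
P(z) = -6 + 2*z (P(z) = -2 + 2*(z + (-2 + 0)) = -2 + 2*(z - 2) = -2 + 2*(-2 + z) = -2 + (-4 + 2*z) = -6 + 2*z)
P(f(A, 2))**4 = (-6 + 2*((-1 + 2)/(-3/5)))**4 = (-6 + 2*(-5/3*1))**4 = (-6 + 2*(-5/3))**4 = (-6 - 10/3)**4 = (-28/3)**4 = 614656/81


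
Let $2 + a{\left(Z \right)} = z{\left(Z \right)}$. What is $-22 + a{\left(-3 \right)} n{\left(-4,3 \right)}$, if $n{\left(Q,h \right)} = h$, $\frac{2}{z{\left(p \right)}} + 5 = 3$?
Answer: $-31$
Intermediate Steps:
$z{\left(p \right)} = -1$ ($z{\left(p \right)} = \frac{2}{-5 + 3} = \frac{2}{-2} = 2 \left(- \frac{1}{2}\right) = -1$)
$a{\left(Z \right)} = -3$ ($a{\left(Z \right)} = -2 - 1 = -3$)
$-22 + a{\left(-3 \right)} n{\left(-4,3 \right)} = -22 - 9 = -31$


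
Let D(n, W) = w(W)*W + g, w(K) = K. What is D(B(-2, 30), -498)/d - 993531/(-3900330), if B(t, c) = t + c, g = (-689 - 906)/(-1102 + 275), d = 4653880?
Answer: 629091475453/2042371327128 ≈ 0.30802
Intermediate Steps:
g = 1595/827 (g = -1595/(-827) = -1595*(-1/827) = 1595/827 ≈ 1.9287)
B(t, c) = c + t
D(n, W) = 1595/827 + W² (D(n, W) = W*W + 1595/827 = W² + 1595/827 = 1595/827 + W²)
D(B(-2, 30), -498)/d - 993531/(-3900330) = (1595/827 + (-498)²)/4653880 - 993531/(-3900330) = (1595/827 + 248004)*(1/4653880) - 993531*(-1/3900330) = (205100903/827)*(1/4653880) + 47311/185730 = 29300129/549822680 + 47311/185730 = 629091475453/2042371327128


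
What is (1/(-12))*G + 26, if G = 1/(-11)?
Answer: 3433/132 ≈ 26.008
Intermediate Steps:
G = -1/11 ≈ -0.090909
(1/(-12))*G + 26 = (1/(-12))*(-1/11) + 26 = (1*(-1/12))*(-1/11) + 26 = -1/12*(-1/11) + 26 = 1/132 + 26 = 3433/132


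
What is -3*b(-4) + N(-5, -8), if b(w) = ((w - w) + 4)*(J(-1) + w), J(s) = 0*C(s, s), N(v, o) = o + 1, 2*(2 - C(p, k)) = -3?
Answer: 41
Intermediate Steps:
C(p, k) = 7/2 (C(p, k) = 2 - 1/2*(-3) = 2 + 3/2 = 7/2)
N(v, o) = 1 + o
J(s) = 0 (J(s) = 0*(7/2) = 0)
b(w) = 4*w (b(w) = ((w - w) + 4)*(0 + w) = (0 + 4)*w = 4*w)
-3*b(-4) + N(-5, -8) = -12*(-4) + (1 - 8) = -3*(-16) - 7 = 48 - 7 = 41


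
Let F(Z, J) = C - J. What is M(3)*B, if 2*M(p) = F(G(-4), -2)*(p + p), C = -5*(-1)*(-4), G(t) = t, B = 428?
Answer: -23112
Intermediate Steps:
C = -20 (C = 5*(-4) = -20)
F(Z, J) = -20 - J
M(p) = -18*p (M(p) = ((-20 - 1*(-2))*(p + p))/2 = ((-20 + 2)*(2*p))/2 = (-36*p)/2 = -18*p)
M(3)*B = -18*3*428 = -54*428 = -23112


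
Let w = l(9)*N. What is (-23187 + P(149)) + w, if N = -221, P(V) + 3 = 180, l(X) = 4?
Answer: -23894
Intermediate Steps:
P(V) = 177 (P(V) = -3 + 180 = 177)
w = -884 (w = 4*(-221) = -884)
(-23187 + P(149)) + w = (-23187 + 177) - 884 = -23010 - 884 = -23894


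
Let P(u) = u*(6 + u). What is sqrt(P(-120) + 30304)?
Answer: 4*sqrt(2749) ≈ 209.72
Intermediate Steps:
sqrt(P(-120) + 30304) = sqrt(-120*(6 - 120) + 30304) = sqrt(-120*(-114) + 30304) = sqrt(13680 + 30304) = sqrt(43984) = 4*sqrt(2749)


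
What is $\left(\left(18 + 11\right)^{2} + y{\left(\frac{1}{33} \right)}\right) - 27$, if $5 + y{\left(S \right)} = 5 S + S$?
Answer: $\frac{8901}{11} \approx 809.18$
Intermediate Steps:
$y{\left(S \right)} = -5 + 6 S$ ($y{\left(S \right)} = -5 + \left(5 S + S\right) = -5 + 6 S$)
$\left(\left(18 + 11\right)^{2} + y{\left(\frac{1}{33} \right)}\right) - 27 = \left(\left(18 + 11\right)^{2} - \left(5 - \frac{6}{33}\right)\right) - 27 = \left(29^{2} + \left(-5 + 6 \cdot \frac{1}{33}\right)\right) - 27 = \left(841 + \left(-5 + \frac{2}{11}\right)\right) - 27 = \left(841 - \frac{53}{11}\right) - 27 = \frac{9198}{11} - 27 = \frac{8901}{11}$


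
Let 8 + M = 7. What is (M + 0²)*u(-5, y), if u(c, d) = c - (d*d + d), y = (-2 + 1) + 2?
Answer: 7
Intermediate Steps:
M = -1 (M = -8 + 7 = -1)
y = 1 (y = -1 + 2 = 1)
u(c, d) = c - d - d² (u(c, d) = c - (d² + d) = c - (d + d²) = c + (-d - d²) = c - d - d²)
(M + 0²)*u(-5, y) = (-1 + 0²)*(-5 - 1*1 - 1*1²) = (-1 + 0)*(-5 - 1 - 1*1) = -(-5 - 1 - 1) = -1*(-7) = 7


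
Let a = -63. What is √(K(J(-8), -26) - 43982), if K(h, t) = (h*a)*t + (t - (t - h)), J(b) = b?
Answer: I*√57094 ≈ 238.94*I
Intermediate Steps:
K(h, t) = h - 63*h*t (K(h, t) = (h*(-63))*t + (t - (t - h)) = (-63*h)*t + (t + (h - t)) = -63*h*t + h = h - 63*h*t)
√(K(J(-8), -26) - 43982) = √(-8*(1 - 63*(-26)) - 43982) = √(-8*(1 + 1638) - 43982) = √(-8*1639 - 43982) = √(-13112 - 43982) = √(-57094) = I*√57094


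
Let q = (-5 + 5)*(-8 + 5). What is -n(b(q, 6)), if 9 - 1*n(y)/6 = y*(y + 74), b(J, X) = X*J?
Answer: -54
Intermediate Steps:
q = 0 (q = 0*(-3) = 0)
b(J, X) = J*X
n(y) = 54 - 6*y*(74 + y) (n(y) = 54 - 6*y*(y + 74) = 54 - 6*y*(74 + y))
-n(b(q, 6)) = -(54 - 0*6 - 6*(0*6)²) = -(54 - 444*0 - 6*0²) = -(54 + 0 - 6*0) = -(54 + 0 + 0) = -1*54 = -54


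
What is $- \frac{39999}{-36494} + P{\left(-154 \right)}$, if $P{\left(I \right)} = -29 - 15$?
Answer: $- \frac{1565737}{36494} \approx -42.904$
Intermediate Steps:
$P{\left(I \right)} = -44$ ($P{\left(I \right)} = -29 - 15 = -44$)
$- \frac{39999}{-36494} + P{\left(-154 \right)} = - \frac{39999}{-36494} - 44 = \left(-39999\right) \left(- \frac{1}{36494}\right) - 44 = \frac{39999}{36494} - 44 = - \frac{1565737}{36494}$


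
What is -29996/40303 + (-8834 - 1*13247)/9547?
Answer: -1176302355/384772741 ≈ -3.0571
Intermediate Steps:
-29996/40303 + (-8834 - 1*13247)/9547 = -29996*1/40303 + (-8834 - 13247)*(1/9547) = -29996/40303 - 22081*1/9547 = -29996/40303 - 22081/9547 = -1176302355/384772741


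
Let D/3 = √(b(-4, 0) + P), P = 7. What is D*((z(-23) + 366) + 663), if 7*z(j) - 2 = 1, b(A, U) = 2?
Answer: 64854/7 ≈ 9264.9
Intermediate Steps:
z(j) = 3/7 (z(j) = 2/7 + (⅐)*1 = 2/7 + ⅐ = 3/7)
D = 9 (D = 3*√(2 + 7) = 3*√9 = 3*3 = 9)
D*((z(-23) + 366) + 663) = 9*((3/7 + 366) + 663) = 9*(2565/7 + 663) = 9*(7206/7) = 64854/7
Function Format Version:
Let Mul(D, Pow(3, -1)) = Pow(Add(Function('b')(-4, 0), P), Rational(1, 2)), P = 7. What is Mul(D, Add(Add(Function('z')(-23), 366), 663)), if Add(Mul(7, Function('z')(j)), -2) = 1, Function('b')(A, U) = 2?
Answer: Rational(64854, 7) ≈ 9264.9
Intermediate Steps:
Function('z')(j) = Rational(3, 7) (Function('z')(j) = Add(Rational(2, 7), Mul(Rational(1, 7), 1)) = Add(Rational(2, 7), Rational(1, 7)) = Rational(3, 7))
D = 9 (D = Mul(3, Pow(Add(2, 7), Rational(1, 2))) = Mul(3, Pow(9, Rational(1, 2))) = Mul(3, 3) = 9)
Mul(D, Add(Add(Function('z')(-23), 366), 663)) = Mul(9, Add(Add(Rational(3, 7), 366), 663)) = Mul(9, Add(Rational(2565, 7), 663)) = Mul(9, Rational(7206, 7)) = Rational(64854, 7)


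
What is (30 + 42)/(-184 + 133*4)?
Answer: 6/29 ≈ 0.20690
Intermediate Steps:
(30 + 42)/(-184 + 133*4) = 72/(-184 + 532) = 72/348 = 72*(1/348) = 6/29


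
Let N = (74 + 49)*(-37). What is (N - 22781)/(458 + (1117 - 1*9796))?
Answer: 27332/8221 ≈ 3.3247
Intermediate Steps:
N = -4551 (N = 123*(-37) = -4551)
(N - 22781)/(458 + (1117 - 1*9796)) = (-4551 - 22781)/(458 + (1117 - 1*9796)) = -27332/(458 + (1117 - 9796)) = -27332/(458 - 8679) = -27332/(-8221) = -27332*(-1/8221) = 27332/8221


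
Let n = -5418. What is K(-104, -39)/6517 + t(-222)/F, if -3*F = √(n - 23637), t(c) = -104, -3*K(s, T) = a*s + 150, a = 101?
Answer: 10354/19551 - 8*I*√29055/745 ≈ 0.52959 - 1.8304*I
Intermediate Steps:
K(s, T) = -50 - 101*s/3 (K(s, T) = -(101*s + 150)/3 = -(150 + 101*s)/3 = -50 - 101*s/3)
F = -I*√29055/3 (F = -√(-5418 - 23637)/3 = -I*√29055/3 ≈ -56.818*I)
K(-104, -39)/6517 + t(-222)/F = (-50 - 101/3*(-104))/6517 - 104*I*√29055/9685 = (-50 + 10504/3)*(1/6517) - 8*I*√29055/745 = (10354/3)*(1/6517) - 8*I*√29055/745 = 10354/19551 - 8*I*√29055/745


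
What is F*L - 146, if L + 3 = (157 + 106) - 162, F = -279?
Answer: -27488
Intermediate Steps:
L = 98 (L = -3 + ((157 + 106) - 162) = -3 + (263 - 162) = -3 + 101 = 98)
F*L - 146 = -279*98 - 146 = -27342 - 146 = -27488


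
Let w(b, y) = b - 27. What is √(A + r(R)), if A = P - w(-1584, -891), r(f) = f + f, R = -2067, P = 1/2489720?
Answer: I*√3909833606028370/1244860 ≈ 50.229*I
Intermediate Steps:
P = 1/2489720 ≈ 4.0165e-7
w(b, y) = -27 + b
r(f) = 2*f
A = 4010938921/2489720 (A = 1/2489720 - (-27 - 1584) = 1/2489720 - 1*(-1611) = 1/2489720 + 1611 = 4010938921/2489720 ≈ 1611.0)
√(A + r(R)) = √(4010938921/2489720 + 2*(-2067)) = √(4010938921/2489720 - 4134) = √(-6281563559/2489720) = I*√3909833606028370/1244860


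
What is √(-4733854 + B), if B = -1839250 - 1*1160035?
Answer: I*√7733139 ≈ 2780.9*I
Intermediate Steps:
B = -2999285 (B = -1839250 - 1160035 = -2999285)
√(-4733854 + B) = √(-4733854 - 2999285) = √(-7733139) = I*√7733139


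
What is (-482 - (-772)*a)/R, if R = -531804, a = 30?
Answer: -11339/265902 ≈ -0.042644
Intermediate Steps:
(-482 - (-772)*a)/R = (-482 - (-772)*30)/(-531804) = (-482 - 193*(-120))*(-1/531804) = (-482 + 23160)*(-1/531804) = 22678*(-1/531804) = -11339/265902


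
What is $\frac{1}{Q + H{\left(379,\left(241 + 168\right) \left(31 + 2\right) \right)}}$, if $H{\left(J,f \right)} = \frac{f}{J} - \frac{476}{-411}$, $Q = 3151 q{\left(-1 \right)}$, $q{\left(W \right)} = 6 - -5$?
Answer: $\frac{155769}{5404836980} \approx 2.882 \cdot 10^{-5}$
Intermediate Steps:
$q{\left(W \right)} = 11$ ($q{\left(W \right)} = 6 + 5 = 11$)
$Q = 34661$ ($Q = 3151 \cdot 11 = 34661$)
$H{\left(J,f \right)} = \frac{476}{411} + \frac{f}{J}$ ($H{\left(J,f \right)} = \frac{f}{J} - - \frac{476}{411} = \frac{f}{J} + \frac{476}{411} = \frac{476}{411} + \frac{f}{J}$)
$\frac{1}{Q + H{\left(379,\left(241 + 168\right) \left(31 + 2\right) \right)}} = \frac{1}{34661 + \left(\frac{476}{411} + \frac{\left(241 + 168\right) \left(31 + 2\right)}{379}\right)} = \frac{1}{34661 + \left(\frac{476}{411} + 409 \cdot 33 \cdot \frac{1}{379}\right)} = \frac{1}{34661 + \left(\frac{476}{411} + 13497 \cdot \frac{1}{379}\right)} = \frac{1}{34661 + \left(\frac{476}{411} + \frac{13497}{379}\right)} = \frac{1}{34661 + \frac{5727671}{155769}} = \frac{1}{\frac{5404836980}{155769}} = \frac{155769}{5404836980}$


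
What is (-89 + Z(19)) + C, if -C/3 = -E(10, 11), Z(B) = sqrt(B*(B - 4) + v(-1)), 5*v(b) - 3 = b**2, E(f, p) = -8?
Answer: -113 + sqrt(7145)/5 ≈ -96.094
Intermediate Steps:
v(b) = 3/5 + b**2/5
Z(B) = sqrt(4/5 + B*(-4 + B)) (Z(B) = sqrt(B*(B - 4) + (3/5 + (1/5)*(-1)**2)) = sqrt(B*(-4 + B) + (3/5 + (1/5)*1)) = sqrt(B*(-4 + B) + (3/5 + 1/5)) = sqrt(B*(-4 + B) + 4/5) = sqrt(4/5 + B*(-4 + B)))
C = -24 (C = -(-3)*(-8) = -3*8 = -24)
(-89 + Z(19)) + C = (-89 + sqrt(20 - 100*19 + 25*19**2)/5) - 24 = (-89 + sqrt(20 - 1900 + 25*361)/5) - 24 = (-89 + sqrt(20 - 1900 + 9025)/5) - 24 = (-89 + sqrt(7145)/5) - 24 = -113 + sqrt(7145)/5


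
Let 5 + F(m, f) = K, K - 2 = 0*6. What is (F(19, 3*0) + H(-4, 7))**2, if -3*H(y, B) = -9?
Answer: 0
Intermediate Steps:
H(y, B) = 3 (H(y, B) = -1/3*(-9) = 3)
K = 2 (K = 2 + 0*6 = 2 + 0 = 2)
F(m, f) = -3 (F(m, f) = -5 + 2 = -3)
(F(19, 3*0) + H(-4, 7))**2 = (-3 + 3)**2 = 0**2 = 0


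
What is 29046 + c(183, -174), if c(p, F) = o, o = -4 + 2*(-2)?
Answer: 29038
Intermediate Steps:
o = -8 (o = -4 - 4 = -8)
c(p, F) = -8
29046 + c(183, -174) = 29046 - 8 = 29038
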